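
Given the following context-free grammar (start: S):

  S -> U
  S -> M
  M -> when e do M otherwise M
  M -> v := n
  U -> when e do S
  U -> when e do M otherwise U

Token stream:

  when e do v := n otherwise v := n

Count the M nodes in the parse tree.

3

[S [M when e do [M v := n] otherwise [M v := n]]]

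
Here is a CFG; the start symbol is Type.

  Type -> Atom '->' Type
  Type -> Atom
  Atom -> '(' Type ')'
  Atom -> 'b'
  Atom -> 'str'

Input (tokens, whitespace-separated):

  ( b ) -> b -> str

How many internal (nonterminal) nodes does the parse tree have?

8

[Type [Atom ( [Type [Atom b]] )] -> [Type [Atom b] -> [Type [Atom str]]]]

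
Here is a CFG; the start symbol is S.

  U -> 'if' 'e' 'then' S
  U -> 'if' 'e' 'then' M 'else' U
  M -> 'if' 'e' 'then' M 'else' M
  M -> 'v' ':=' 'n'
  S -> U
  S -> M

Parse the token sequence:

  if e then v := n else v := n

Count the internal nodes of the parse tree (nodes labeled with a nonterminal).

[S [M if e then [M v := n] else [M v := n]]]

4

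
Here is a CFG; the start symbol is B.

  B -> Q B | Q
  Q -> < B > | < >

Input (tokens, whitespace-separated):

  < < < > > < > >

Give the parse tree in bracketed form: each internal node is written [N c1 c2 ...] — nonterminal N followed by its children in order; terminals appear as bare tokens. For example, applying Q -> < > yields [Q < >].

[B [Q < [B [Q < [B [Q < >]] >] [B [Q < >]]] >]]

B
Q
< B >
< Q B >
< < B > B >
< < Q > B >
< < < > > B >
< < < > > Q >
< < < > > < > >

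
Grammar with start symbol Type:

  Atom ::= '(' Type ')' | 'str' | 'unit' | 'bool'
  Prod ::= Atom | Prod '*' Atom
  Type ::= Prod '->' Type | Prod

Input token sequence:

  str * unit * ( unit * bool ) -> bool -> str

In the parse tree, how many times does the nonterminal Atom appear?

[Type [Prod [Prod [Prod [Atom str]] * [Atom unit]] * [Atom ( [Type [Prod [Prod [Atom unit]] * [Atom bool]]] )]] -> [Type [Prod [Atom bool]] -> [Type [Prod [Atom str]]]]]

7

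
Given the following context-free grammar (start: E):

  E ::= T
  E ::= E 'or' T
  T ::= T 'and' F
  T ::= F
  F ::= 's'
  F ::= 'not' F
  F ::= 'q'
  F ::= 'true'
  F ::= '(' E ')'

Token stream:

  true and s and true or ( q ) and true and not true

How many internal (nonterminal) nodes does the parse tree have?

[E [E [T [T [T [F true]] and [F s]] and [F true]]] or [T [T [T [F ( [E [T [F q]]] )]] and [F true]] and [F not [F true]]]]

18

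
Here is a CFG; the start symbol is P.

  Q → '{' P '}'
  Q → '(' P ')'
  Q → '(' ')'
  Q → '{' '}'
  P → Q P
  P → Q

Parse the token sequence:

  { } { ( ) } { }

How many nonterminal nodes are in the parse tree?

8

[P [Q { }] [P [Q { [P [Q ( )]] }] [P [Q { }]]]]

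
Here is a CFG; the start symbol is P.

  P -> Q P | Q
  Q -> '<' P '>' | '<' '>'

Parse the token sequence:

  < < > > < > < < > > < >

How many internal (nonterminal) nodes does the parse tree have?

[P [Q < [P [Q < >]] >] [P [Q < >] [P [Q < [P [Q < >]] >] [P [Q < >]]]]]

12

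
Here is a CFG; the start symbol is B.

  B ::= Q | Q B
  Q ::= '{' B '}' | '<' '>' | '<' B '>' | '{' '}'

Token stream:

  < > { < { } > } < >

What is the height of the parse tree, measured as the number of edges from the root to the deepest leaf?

[B [Q < >] [B [Q { [B [Q < [B [Q { }]] >]] }] [B [Q < >]]]]

7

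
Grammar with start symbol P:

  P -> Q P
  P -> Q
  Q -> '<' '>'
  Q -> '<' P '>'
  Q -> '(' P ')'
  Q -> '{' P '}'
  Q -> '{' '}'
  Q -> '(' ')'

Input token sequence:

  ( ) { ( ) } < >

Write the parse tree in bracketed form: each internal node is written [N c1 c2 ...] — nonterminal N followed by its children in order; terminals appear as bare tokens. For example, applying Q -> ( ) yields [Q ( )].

P
Q P
( ) P
( ) Q P
( ) { P } P
( ) { Q } P
( ) { ( ) } P
( ) { ( ) } Q
( ) { ( ) } < >

[P [Q ( )] [P [Q { [P [Q ( )]] }] [P [Q < >]]]]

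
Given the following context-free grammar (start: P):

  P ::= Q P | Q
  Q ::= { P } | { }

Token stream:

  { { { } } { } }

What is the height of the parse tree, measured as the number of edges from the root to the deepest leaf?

6

[P [Q { [P [Q { [P [Q { }]] }] [P [Q { }]]] }]]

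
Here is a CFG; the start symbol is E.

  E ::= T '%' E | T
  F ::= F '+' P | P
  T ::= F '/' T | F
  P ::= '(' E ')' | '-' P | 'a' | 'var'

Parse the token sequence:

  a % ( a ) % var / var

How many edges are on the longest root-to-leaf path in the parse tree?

9

[E [T [F [P a]]] % [E [T [F [P ( [E [T [F [P a]]]] )]]] % [E [T [F [P var]] / [T [F [P var]]]]]]]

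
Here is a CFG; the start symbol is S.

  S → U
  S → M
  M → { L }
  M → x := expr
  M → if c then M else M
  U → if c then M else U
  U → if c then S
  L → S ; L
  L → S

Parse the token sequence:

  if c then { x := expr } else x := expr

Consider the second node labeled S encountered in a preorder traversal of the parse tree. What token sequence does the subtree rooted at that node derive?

[S [M if c then [M { [L [S [M x := expr]]] }] else [M x := expr]]]

x := expr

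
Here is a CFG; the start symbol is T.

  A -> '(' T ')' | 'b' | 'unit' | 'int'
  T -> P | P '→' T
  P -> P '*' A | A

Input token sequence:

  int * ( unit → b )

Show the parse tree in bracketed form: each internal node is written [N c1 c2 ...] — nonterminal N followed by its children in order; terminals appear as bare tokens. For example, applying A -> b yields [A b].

[T [P [P [A int]] * [A ( [T [P [A unit]] → [T [P [A b]]]] )]]]

T
P
P * A
A * A
int * A
int * ( T )
int * ( P → T )
int * ( A → T )
int * ( unit → T )
int * ( unit → P )
int * ( unit → A )
int * ( unit → b )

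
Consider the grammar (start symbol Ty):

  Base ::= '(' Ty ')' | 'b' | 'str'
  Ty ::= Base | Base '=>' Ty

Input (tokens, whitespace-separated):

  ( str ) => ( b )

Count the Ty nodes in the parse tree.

4

[Ty [Base ( [Ty [Base str]] )] => [Ty [Base ( [Ty [Base b]] )]]]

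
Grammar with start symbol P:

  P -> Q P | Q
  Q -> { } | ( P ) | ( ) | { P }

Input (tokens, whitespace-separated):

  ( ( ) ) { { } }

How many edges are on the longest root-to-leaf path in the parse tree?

[P [Q ( [P [Q ( )]] )] [P [Q { [P [Q { }]] }]]]

5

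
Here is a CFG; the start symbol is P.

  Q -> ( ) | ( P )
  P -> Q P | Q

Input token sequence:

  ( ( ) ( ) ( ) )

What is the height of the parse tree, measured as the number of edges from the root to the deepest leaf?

[P [Q ( [P [Q ( )] [P [Q ( )] [P [Q ( )]]]] )]]

6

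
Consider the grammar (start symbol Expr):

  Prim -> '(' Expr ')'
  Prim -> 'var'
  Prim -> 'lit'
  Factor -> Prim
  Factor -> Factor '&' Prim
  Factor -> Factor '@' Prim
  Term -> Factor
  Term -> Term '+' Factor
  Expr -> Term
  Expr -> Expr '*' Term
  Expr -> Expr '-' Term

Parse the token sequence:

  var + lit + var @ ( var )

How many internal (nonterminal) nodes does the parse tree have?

[Expr [Term [Term [Term [Factor [Prim var]]] + [Factor [Prim lit]]] + [Factor [Factor [Prim var]] @ [Prim ( [Expr [Term [Factor [Prim var]]]] )]]]]

16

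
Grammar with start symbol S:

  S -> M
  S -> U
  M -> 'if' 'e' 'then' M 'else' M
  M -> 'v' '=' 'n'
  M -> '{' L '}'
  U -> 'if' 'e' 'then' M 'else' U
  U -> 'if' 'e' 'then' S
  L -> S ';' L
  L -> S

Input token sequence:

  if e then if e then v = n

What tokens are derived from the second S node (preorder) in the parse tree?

if e then v = n

[S [U if e then [S [U if e then [S [M v = n]]]]]]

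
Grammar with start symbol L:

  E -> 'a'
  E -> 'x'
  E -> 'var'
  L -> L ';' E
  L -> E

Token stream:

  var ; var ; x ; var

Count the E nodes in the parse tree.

4

[L [L [L [L [E var]] ; [E var]] ; [E x]] ; [E var]]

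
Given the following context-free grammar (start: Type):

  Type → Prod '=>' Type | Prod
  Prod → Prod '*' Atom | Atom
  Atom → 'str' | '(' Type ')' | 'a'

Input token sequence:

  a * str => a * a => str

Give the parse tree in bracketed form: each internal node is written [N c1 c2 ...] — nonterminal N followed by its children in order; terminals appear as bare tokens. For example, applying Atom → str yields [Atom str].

[Type [Prod [Prod [Atom a]] * [Atom str]] => [Type [Prod [Prod [Atom a]] * [Atom a]] => [Type [Prod [Atom str]]]]]

Type
Prod => Type
Prod * Atom => Type
Atom * Atom => Type
a * Atom => Type
a * str => Type
a * str => Prod => Type
a * str => Prod * Atom => Type
a * str => Atom * Atom => Type
a * str => a * Atom => Type
a * str => a * a => Type
a * str => a * a => Prod
a * str => a * a => Atom
a * str => a * a => str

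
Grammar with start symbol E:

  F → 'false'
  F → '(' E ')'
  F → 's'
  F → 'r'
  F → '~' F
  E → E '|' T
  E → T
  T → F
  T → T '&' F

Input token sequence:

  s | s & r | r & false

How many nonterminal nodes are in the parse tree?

[E [E [E [T [F s]]] | [T [T [F s]] & [F r]]] | [T [T [F r]] & [F false]]]

13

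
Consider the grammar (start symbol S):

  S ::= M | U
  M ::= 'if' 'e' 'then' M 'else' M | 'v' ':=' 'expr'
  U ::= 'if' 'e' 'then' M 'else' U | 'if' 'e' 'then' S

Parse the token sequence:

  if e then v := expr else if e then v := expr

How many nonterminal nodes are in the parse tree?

6

[S [U if e then [M v := expr] else [U if e then [S [M v := expr]]]]]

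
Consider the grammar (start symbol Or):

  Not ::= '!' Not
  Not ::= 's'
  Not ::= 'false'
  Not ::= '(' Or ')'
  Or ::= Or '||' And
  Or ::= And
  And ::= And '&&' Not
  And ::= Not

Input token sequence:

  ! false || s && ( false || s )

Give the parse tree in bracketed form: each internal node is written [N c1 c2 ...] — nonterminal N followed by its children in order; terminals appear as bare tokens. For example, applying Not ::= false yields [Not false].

Or
Or || And
And || And
Not || And
! Not || And
! false || And
! false || And && Not
! false || Not && Not
! false || s && Not
! false || s && ( Or )
! false || s && ( Or || And )
! false || s && ( And || And )
! false || s && ( Not || And )
! false || s && ( false || And )
! false || s && ( false || Not )
! false || s && ( false || s )

[Or [Or [And [Not ! [Not false]]]] || [And [And [Not s]] && [Not ( [Or [Or [And [Not false]]] || [And [Not s]]] )]]]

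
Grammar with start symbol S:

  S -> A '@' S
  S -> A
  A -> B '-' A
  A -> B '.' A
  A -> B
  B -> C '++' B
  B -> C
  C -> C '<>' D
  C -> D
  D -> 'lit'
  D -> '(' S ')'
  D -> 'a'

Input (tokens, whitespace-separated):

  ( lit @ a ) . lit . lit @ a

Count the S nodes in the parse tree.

4

[S [A [B [C [D ( [S [A [B [C [D lit]]]] @ [S [A [B [C [D a]]]]]] )]]] . [A [B [C [D lit]]] . [A [B [C [D lit]]]]]] @ [S [A [B [C [D a]]]]]]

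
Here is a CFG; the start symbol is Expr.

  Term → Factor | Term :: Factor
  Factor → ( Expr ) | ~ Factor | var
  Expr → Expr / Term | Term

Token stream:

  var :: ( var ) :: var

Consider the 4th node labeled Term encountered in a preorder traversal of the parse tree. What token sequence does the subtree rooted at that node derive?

[Expr [Term [Term [Term [Factor var]] :: [Factor ( [Expr [Term [Factor var]]] )]] :: [Factor var]]]

var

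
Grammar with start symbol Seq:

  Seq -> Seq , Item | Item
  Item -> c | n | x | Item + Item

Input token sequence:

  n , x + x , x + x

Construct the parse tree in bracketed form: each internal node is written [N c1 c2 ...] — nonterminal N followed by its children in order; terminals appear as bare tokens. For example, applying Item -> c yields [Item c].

[Seq [Seq [Seq [Item n]] , [Item [Item x] + [Item x]]] , [Item [Item x] + [Item x]]]

Seq
Seq , Item
Seq , Item , Item
Item , Item , Item
n , Item , Item
n , Item + Item , Item
n , x + Item , Item
n , x + x , Item
n , x + x , Item + Item
n , x + x , x + Item
n , x + x , x + x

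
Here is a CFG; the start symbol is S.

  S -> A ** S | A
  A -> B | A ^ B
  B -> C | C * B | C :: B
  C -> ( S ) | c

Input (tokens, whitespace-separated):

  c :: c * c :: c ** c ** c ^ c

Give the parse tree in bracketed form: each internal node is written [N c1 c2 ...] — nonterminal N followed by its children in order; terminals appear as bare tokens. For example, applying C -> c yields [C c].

S
A ** S
B ** S
C :: B ** S
c :: B ** S
c :: C * B ** S
c :: c * B ** S
c :: c * C :: B ** S
c :: c * c :: B ** S
c :: c * c :: C ** S
c :: c * c :: c ** S
c :: c * c :: c ** A ** S
c :: c * c :: c ** B ** S
c :: c * c :: c ** C ** S
c :: c * c :: c ** c ** S
c :: c * c :: c ** c ** A
c :: c * c :: c ** c ** A ^ B
c :: c * c :: c ** c ** B ^ B
c :: c * c :: c ** c ** C ^ B
c :: c * c :: c ** c ** c ^ B
c :: c * c :: c ** c ** c ^ C
c :: c * c :: c ** c ** c ^ c

[S [A [B [C c] :: [B [C c] * [B [C c] :: [B [C c]]]]]] ** [S [A [B [C c]]] ** [S [A [A [B [C c]]] ^ [B [C c]]]]]]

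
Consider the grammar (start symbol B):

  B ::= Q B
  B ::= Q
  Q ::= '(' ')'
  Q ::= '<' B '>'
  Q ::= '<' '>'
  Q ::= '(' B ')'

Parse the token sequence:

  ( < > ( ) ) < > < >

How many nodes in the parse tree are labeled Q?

5

[B [Q ( [B [Q < >] [B [Q ( )]]] )] [B [Q < >] [B [Q < >]]]]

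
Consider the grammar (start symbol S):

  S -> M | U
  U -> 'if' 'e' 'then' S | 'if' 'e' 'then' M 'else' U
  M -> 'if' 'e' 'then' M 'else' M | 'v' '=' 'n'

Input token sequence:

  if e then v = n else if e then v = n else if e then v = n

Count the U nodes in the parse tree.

3

[S [U if e then [M v = n] else [U if e then [M v = n] else [U if e then [S [M v = n]]]]]]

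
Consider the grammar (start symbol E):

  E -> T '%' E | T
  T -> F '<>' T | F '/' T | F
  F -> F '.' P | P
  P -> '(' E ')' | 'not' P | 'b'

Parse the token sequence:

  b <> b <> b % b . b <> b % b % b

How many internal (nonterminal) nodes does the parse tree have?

[E [T [F [P b]] <> [T [F [P b]] <> [T [F [P b]]]]] % [E [T [F [F [P b]] . [P b]] <> [T [F [P b]]]] % [E [T [F [P b]]] % [E [T [F [P b]]]]]]]

27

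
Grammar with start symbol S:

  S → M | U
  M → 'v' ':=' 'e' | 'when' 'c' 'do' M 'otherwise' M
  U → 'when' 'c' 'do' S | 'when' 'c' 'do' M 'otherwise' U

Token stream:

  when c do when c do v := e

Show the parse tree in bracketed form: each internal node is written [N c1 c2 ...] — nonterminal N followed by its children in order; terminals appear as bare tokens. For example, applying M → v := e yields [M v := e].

[S [U when c do [S [U when c do [S [M v := e]]]]]]

S
U
when c do S
when c do U
when c do when c do S
when c do when c do M
when c do when c do v := e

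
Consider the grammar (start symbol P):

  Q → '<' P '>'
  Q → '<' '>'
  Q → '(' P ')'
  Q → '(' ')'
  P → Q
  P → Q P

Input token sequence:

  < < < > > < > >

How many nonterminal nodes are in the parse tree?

8

[P [Q < [P [Q < [P [Q < >]] >] [P [Q < >]]] >]]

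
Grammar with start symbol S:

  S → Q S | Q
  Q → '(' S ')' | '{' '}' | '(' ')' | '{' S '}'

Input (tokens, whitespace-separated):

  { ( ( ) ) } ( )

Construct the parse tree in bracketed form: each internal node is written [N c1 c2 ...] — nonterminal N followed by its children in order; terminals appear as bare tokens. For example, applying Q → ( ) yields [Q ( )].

S
Q S
{ S } S
{ Q } S
{ ( S ) } S
{ ( Q ) } S
{ ( ( ) ) } S
{ ( ( ) ) } Q
{ ( ( ) ) } ( )

[S [Q { [S [Q ( [S [Q ( )]] )]] }] [S [Q ( )]]]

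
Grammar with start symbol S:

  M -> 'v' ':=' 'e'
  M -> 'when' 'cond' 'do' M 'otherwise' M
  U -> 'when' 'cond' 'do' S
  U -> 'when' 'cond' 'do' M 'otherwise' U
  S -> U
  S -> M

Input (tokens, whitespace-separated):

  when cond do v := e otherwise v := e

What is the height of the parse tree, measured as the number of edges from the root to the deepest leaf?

[S [M when cond do [M v := e] otherwise [M v := e]]]

3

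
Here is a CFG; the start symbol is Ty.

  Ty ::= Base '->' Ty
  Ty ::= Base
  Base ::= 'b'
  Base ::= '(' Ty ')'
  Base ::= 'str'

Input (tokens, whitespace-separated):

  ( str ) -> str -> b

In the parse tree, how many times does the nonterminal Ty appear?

[Ty [Base ( [Ty [Base str]] )] -> [Ty [Base str] -> [Ty [Base b]]]]

4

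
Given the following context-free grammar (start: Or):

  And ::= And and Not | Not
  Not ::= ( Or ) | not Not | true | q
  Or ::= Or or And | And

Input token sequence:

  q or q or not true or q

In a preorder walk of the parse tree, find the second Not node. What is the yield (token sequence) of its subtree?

[Or [Or [Or [Or [And [Not q]]] or [And [Not q]]] or [And [Not not [Not true]]]] or [And [Not q]]]

q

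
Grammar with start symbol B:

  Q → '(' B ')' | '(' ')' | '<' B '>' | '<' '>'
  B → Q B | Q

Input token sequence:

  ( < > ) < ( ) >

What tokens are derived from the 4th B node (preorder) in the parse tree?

[B [Q ( [B [Q < >]] )] [B [Q < [B [Q ( )]] >]]]

( )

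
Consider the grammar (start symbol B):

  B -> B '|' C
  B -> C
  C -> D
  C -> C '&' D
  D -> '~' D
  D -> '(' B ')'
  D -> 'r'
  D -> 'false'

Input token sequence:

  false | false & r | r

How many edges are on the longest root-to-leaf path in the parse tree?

[B [B [B [C [D false]]] | [C [C [D false]] & [D r]]] | [C [D r]]]

5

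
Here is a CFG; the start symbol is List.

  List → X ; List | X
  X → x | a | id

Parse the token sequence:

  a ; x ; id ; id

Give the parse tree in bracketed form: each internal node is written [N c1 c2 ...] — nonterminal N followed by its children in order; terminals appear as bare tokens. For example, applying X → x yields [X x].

[List [X a] ; [List [X x] ; [List [X id] ; [List [X id]]]]]

List
X ; List
a ; List
a ; X ; List
a ; x ; List
a ; x ; X ; List
a ; x ; id ; List
a ; x ; id ; X
a ; x ; id ; id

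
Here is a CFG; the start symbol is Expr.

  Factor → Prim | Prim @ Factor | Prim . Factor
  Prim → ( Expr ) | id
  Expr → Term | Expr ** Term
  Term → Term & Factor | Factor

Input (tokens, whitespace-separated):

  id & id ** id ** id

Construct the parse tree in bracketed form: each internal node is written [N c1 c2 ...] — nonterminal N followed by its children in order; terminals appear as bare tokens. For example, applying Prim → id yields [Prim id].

Expr
Expr ** Term
Expr ** Term ** Term
Term ** Term ** Term
Term & Factor ** Term ** Term
Factor & Factor ** Term ** Term
Prim & Factor ** Term ** Term
id & Factor ** Term ** Term
id & Prim ** Term ** Term
id & id ** Term ** Term
id & id ** Factor ** Term
id & id ** Prim ** Term
id & id ** id ** Term
id & id ** id ** Factor
id & id ** id ** Prim
id & id ** id ** id

[Expr [Expr [Expr [Term [Term [Factor [Prim id]]] & [Factor [Prim id]]]] ** [Term [Factor [Prim id]]]] ** [Term [Factor [Prim id]]]]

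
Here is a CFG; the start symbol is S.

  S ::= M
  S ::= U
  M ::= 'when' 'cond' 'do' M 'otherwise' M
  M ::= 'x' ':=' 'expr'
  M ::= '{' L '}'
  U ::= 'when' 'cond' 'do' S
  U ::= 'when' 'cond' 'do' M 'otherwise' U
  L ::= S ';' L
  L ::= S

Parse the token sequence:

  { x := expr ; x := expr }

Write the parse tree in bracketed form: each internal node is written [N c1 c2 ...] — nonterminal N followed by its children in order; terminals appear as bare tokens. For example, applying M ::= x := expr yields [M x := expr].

[S [M { [L [S [M x := expr]] ; [L [S [M x := expr]]]] }]]

S
M
{ L }
{ S ; L }
{ M ; L }
{ x := expr ; L }
{ x := expr ; S }
{ x := expr ; M }
{ x := expr ; x := expr }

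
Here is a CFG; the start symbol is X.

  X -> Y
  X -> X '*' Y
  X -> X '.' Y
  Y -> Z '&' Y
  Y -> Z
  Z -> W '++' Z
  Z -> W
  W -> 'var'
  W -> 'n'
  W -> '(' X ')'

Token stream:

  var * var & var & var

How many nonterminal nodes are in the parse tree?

14

[X [X [Y [Z [W var]]]] * [Y [Z [W var]] & [Y [Z [W var]] & [Y [Z [W var]]]]]]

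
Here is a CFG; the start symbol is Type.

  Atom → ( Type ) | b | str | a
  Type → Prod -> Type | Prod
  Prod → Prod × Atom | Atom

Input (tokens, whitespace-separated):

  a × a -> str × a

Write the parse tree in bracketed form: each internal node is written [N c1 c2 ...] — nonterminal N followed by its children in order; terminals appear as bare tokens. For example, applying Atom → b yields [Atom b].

[Type [Prod [Prod [Atom a]] × [Atom a]] -> [Type [Prod [Prod [Atom str]] × [Atom a]]]]

Type
Prod -> Type
Prod × Atom -> Type
Atom × Atom -> Type
a × Atom -> Type
a × a -> Type
a × a -> Prod
a × a -> Prod × Atom
a × a -> Atom × Atom
a × a -> str × Atom
a × a -> str × a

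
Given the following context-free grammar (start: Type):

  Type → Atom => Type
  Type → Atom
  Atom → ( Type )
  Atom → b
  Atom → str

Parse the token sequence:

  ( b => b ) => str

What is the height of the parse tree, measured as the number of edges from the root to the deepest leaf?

[Type [Atom ( [Type [Atom b] => [Type [Atom b]]] )] => [Type [Atom str]]]

5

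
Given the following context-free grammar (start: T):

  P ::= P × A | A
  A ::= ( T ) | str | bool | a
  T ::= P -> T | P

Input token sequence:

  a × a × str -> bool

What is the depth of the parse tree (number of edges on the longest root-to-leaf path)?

5

[T [P [P [P [A a]] × [A a]] × [A str]] -> [T [P [A bool]]]]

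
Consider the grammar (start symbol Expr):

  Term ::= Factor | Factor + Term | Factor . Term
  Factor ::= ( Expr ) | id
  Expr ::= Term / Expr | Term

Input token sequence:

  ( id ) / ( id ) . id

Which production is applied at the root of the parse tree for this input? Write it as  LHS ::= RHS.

[Expr [Term [Factor ( [Expr [Term [Factor id]]] )]] / [Expr [Term [Factor ( [Expr [Term [Factor id]]] )] . [Term [Factor id]]]]]

Expr ::= Term / Expr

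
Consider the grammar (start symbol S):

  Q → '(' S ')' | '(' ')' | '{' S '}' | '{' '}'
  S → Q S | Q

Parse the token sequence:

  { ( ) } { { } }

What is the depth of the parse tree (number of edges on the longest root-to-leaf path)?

5

[S [Q { [S [Q ( )]] }] [S [Q { [S [Q { }]] }]]]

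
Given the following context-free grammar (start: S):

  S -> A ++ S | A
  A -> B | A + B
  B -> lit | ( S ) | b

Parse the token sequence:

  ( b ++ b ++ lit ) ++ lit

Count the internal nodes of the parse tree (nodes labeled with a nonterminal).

[S [A [B ( [S [A [B b]] ++ [S [A [B b]] ++ [S [A [B lit]]]]] )]] ++ [S [A [B lit]]]]

15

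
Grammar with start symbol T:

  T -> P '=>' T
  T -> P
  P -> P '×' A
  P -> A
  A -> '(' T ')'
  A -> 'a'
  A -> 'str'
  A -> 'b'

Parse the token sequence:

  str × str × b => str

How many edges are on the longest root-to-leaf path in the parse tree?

[T [P [P [P [A str]] × [A str]] × [A b]] => [T [P [A str]]]]

5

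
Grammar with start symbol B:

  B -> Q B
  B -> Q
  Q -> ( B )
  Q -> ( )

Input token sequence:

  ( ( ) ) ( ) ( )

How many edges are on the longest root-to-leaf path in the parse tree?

4

[B [Q ( [B [Q ( )]] )] [B [Q ( )] [B [Q ( )]]]]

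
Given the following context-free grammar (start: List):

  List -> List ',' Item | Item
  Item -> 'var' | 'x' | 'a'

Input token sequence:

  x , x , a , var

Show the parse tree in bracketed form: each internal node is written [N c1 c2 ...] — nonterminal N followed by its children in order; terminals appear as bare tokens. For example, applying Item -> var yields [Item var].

[List [List [List [List [Item x]] , [Item x]] , [Item a]] , [Item var]]

List
List , Item
List , Item , Item
List , Item , Item , Item
Item , Item , Item , Item
x , Item , Item , Item
x , x , Item , Item
x , x , a , Item
x , x , a , var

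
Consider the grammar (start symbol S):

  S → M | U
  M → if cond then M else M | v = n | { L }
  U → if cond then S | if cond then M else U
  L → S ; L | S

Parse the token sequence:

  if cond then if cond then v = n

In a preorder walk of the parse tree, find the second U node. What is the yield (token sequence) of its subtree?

if cond then v = n

[S [U if cond then [S [U if cond then [S [M v = n]]]]]]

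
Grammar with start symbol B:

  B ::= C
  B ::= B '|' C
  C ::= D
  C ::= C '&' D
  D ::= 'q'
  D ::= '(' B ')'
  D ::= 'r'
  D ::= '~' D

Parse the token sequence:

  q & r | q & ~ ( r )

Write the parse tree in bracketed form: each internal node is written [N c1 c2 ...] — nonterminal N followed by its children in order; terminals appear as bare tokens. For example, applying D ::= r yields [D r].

[B [B [C [C [D q]] & [D r]]] | [C [C [D q]] & [D ~ [D ( [B [C [D r]]] )]]]]

B
B | C
C | C
C & D | C
D & D | C
q & D | C
q & r | C
q & r | C & D
q & r | D & D
q & r | q & D
q & r | q & ~ D
q & r | q & ~ ( B )
q & r | q & ~ ( C )
q & r | q & ~ ( D )
q & r | q & ~ ( r )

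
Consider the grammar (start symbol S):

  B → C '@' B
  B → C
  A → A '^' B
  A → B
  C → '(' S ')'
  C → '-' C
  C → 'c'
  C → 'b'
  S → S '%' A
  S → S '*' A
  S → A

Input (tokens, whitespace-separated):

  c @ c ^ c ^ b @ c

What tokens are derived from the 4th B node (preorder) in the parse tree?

b @ c

[S [A [A [A [B [C c] @ [B [C c]]]] ^ [B [C c]]] ^ [B [C b] @ [B [C c]]]]]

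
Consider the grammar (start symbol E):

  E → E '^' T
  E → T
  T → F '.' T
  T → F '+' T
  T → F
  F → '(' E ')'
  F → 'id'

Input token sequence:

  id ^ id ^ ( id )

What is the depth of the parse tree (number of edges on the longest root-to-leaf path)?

6

[E [E [E [T [F id]]] ^ [T [F id]]] ^ [T [F ( [E [T [F id]]] )]]]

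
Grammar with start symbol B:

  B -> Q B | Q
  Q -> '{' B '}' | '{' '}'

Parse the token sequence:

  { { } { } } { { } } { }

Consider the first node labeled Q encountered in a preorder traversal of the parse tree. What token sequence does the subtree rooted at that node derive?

[B [Q { [B [Q { }] [B [Q { }]]] }] [B [Q { [B [Q { }]] }] [B [Q { }]]]]

{ { } { } }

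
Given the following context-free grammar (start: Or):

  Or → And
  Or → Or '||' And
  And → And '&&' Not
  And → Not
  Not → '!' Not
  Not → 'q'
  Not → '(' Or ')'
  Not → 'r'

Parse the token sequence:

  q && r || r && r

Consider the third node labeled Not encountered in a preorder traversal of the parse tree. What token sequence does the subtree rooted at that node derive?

r

[Or [Or [And [And [Not q]] && [Not r]]] || [And [And [Not r]] && [Not r]]]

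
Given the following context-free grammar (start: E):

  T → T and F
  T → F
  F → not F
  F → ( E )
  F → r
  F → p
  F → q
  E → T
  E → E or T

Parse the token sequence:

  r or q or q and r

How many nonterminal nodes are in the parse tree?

[E [E [E [T [F r]]] or [T [F q]]] or [T [T [F q]] and [F r]]]

11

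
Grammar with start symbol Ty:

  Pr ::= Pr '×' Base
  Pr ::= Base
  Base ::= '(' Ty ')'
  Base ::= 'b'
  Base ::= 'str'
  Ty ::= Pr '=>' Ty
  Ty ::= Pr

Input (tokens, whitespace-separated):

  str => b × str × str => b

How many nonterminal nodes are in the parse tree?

13

[Ty [Pr [Base str]] => [Ty [Pr [Pr [Pr [Base b]] × [Base str]] × [Base str]] => [Ty [Pr [Base b]]]]]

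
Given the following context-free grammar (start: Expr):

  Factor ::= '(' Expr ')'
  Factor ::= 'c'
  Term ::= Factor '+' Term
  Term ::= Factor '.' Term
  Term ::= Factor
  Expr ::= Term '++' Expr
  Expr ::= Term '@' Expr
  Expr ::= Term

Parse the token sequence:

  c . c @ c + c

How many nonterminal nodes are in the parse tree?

10

[Expr [Term [Factor c] . [Term [Factor c]]] @ [Expr [Term [Factor c] + [Term [Factor c]]]]]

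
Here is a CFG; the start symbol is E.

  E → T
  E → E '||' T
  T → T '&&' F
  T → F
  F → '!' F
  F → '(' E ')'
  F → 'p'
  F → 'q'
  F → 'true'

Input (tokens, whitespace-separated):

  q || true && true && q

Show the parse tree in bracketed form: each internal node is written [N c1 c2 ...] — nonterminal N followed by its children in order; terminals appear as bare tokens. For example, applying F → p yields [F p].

E
E || T
T || T
F || T
q || T
q || T && F
q || T && F && F
q || F && F && F
q || true && F && F
q || true && true && F
q || true && true && q

[E [E [T [F q]]] || [T [T [T [F true]] && [F true]] && [F q]]]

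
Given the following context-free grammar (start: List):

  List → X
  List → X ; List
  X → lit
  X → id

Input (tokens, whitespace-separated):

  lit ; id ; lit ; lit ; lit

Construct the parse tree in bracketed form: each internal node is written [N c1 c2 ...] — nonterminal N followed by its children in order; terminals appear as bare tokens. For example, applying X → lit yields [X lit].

List
X ; List
lit ; List
lit ; X ; List
lit ; id ; List
lit ; id ; X ; List
lit ; id ; lit ; List
lit ; id ; lit ; X ; List
lit ; id ; lit ; lit ; List
lit ; id ; lit ; lit ; X
lit ; id ; lit ; lit ; lit

[List [X lit] ; [List [X id] ; [List [X lit] ; [List [X lit] ; [List [X lit]]]]]]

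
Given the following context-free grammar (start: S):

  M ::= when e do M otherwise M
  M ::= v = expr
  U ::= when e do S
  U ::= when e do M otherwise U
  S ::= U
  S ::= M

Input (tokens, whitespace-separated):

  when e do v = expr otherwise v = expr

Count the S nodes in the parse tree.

[S [M when e do [M v = expr] otherwise [M v = expr]]]

1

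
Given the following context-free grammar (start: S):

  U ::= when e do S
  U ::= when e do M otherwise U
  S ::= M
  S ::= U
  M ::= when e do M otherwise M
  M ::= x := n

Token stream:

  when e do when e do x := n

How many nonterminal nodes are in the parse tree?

6

[S [U when e do [S [U when e do [S [M x := n]]]]]]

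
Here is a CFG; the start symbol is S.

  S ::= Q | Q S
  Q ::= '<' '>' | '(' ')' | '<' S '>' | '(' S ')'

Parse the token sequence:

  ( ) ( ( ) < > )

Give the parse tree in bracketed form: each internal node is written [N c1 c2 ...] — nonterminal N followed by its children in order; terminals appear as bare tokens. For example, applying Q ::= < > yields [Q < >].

S
Q S
( ) S
( ) Q
( ) ( S )
( ) ( Q S )
( ) ( ( ) S )
( ) ( ( ) Q )
( ) ( ( ) < > )

[S [Q ( )] [S [Q ( [S [Q ( )] [S [Q < >]]] )]]]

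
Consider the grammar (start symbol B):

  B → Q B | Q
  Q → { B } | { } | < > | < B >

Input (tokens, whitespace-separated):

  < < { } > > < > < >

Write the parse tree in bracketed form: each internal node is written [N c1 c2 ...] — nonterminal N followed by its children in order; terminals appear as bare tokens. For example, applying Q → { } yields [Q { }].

[B [Q < [B [Q < [B [Q { }]] >]] >] [B [Q < >] [B [Q < >]]]]

B
Q B
< B > B
< Q > B
< < B > > B
< < Q > > B
< < { } > > B
< < { } > > Q B
< < { } > > < > B
< < { } > > < > Q
< < { } > > < > < >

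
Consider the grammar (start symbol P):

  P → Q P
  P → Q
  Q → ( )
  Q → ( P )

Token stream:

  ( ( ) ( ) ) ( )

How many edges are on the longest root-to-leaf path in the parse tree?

[P [Q ( [P [Q ( )] [P [Q ( )]]] )] [P [Q ( )]]]

5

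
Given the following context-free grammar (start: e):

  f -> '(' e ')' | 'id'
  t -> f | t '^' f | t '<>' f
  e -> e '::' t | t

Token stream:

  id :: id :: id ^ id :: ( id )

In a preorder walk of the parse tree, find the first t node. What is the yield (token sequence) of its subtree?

[e [e [e [e [t [f id]]] :: [t [f id]]] :: [t [t [f id]] ^ [f id]]] :: [t [f ( [e [t [f id]]] )]]]

id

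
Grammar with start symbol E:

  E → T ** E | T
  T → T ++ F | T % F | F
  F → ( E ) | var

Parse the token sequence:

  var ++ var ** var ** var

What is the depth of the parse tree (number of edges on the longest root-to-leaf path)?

[E [T [T [F var]] ++ [F var]] ** [E [T [F var]] ** [E [T [F var]]]]]

5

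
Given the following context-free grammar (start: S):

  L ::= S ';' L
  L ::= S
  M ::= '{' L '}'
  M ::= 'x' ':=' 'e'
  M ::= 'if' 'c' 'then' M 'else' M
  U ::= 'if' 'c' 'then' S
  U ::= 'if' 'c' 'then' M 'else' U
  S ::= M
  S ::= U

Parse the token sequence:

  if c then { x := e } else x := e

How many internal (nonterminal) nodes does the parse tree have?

7

[S [M if c then [M { [L [S [M x := e]]] }] else [M x := e]]]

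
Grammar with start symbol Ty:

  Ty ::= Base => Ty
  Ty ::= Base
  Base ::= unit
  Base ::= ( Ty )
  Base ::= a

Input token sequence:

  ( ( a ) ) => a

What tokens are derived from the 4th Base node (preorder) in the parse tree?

a

[Ty [Base ( [Ty [Base ( [Ty [Base a]] )]] )] => [Ty [Base a]]]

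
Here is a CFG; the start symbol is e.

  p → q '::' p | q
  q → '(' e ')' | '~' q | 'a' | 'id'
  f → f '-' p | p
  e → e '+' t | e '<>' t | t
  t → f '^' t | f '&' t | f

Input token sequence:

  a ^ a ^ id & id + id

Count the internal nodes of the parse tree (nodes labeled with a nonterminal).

[e [e [t [f [p [q a]]] ^ [t [f [p [q a]]] ^ [t [f [p [q id]]] & [t [f [p [q id]]]]]]]] + [t [f [p [q id]]]]]

22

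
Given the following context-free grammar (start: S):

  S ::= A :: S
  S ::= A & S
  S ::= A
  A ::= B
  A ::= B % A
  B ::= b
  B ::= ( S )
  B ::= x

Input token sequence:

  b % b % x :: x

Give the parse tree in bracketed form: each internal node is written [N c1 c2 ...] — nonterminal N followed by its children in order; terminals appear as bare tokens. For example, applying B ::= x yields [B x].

S
A :: S
B % A :: S
b % A :: S
b % B % A :: S
b % b % A :: S
b % b % B :: S
b % b % x :: S
b % b % x :: A
b % b % x :: B
b % b % x :: x

[S [A [B b] % [A [B b] % [A [B x]]]] :: [S [A [B x]]]]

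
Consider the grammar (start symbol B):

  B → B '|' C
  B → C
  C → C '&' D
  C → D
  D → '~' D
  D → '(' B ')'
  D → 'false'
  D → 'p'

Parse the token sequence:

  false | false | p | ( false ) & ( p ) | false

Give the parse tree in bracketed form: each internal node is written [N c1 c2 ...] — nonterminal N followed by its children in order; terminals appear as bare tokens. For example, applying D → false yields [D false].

[B [B [B [B [B [C [D false]]] | [C [D false]]] | [C [D p]]] | [C [C [D ( [B [C [D false]]] )]] & [D ( [B [C [D p]]] )]]] | [C [D false]]]

B
B | C
B | C | C
B | C | C | C
B | C | C | C | C
C | C | C | C | C
D | C | C | C | C
false | C | C | C | C
false | D | C | C | C
false | false | C | C | C
false | false | D | C | C
false | false | p | C | C
false | false | p | C & D | C
false | false | p | D & D | C
false | false | p | ( B ) & D | C
false | false | p | ( C ) & D | C
false | false | p | ( D ) & D | C
false | false | p | ( false ) & D | C
false | false | p | ( false ) & ( B ) | C
false | false | p | ( false ) & ( C ) | C
false | false | p | ( false ) & ( D ) | C
false | false | p | ( false ) & ( p ) | C
false | false | p | ( false ) & ( p ) | D
false | false | p | ( false ) & ( p ) | false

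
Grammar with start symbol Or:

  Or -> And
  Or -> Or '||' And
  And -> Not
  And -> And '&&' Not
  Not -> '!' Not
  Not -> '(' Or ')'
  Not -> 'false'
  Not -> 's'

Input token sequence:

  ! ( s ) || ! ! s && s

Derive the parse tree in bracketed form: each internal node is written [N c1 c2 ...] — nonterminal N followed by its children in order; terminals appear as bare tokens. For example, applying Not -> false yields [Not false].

Or
Or || And
And || And
Not || And
! Not || And
! ( Or ) || And
! ( And ) || And
! ( Not ) || And
! ( s ) || And
! ( s ) || And && Not
! ( s ) || Not && Not
! ( s ) || ! Not && Not
! ( s ) || ! ! Not && Not
! ( s ) || ! ! s && Not
! ( s ) || ! ! s && s

[Or [Or [And [Not ! [Not ( [Or [And [Not s]]] )]]]] || [And [And [Not ! [Not ! [Not s]]]] && [Not s]]]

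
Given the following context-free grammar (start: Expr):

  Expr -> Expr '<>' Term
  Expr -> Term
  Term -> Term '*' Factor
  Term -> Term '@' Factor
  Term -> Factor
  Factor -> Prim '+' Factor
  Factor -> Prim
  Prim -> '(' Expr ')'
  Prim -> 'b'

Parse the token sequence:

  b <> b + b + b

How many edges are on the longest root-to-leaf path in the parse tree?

6

[Expr [Expr [Term [Factor [Prim b]]]] <> [Term [Factor [Prim b] + [Factor [Prim b] + [Factor [Prim b]]]]]]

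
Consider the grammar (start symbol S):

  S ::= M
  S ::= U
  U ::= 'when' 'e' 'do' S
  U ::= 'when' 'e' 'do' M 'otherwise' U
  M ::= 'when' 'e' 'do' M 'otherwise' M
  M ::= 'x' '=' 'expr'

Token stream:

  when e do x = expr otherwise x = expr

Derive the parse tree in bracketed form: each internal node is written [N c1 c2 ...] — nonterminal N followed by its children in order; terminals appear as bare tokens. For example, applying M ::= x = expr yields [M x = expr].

[S [M when e do [M x = expr] otherwise [M x = expr]]]

S
M
when e do M otherwise M
when e do x = expr otherwise M
when e do x = expr otherwise x = expr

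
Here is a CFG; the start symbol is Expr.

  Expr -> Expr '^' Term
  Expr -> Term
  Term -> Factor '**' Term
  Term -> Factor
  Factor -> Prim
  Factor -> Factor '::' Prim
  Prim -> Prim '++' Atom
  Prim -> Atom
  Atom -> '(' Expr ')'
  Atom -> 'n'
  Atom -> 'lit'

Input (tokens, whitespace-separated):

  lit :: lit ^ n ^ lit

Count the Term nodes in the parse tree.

3

[Expr [Expr [Expr [Term [Factor [Factor [Prim [Atom lit]]] :: [Prim [Atom lit]]]]] ^ [Term [Factor [Prim [Atom n]]]]] ^ [Term [Factor [Prim [Atom lit]]]]]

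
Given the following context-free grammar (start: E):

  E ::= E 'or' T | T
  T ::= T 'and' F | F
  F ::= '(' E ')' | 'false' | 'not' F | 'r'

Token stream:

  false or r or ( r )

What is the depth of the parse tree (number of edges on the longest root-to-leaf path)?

[E [E [E [T [F false]]] or [T [F r]]] or [T [F ( [E [T [F r]]] )]]]

6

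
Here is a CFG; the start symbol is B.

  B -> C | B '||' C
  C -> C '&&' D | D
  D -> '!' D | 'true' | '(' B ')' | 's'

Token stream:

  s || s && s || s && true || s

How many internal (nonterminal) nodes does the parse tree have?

16

[B [B [B [B [C [D s]]] || [C [C [D s]] && [D s]]] || [C [C [D s]] && [D true]]] || [C [D s]]]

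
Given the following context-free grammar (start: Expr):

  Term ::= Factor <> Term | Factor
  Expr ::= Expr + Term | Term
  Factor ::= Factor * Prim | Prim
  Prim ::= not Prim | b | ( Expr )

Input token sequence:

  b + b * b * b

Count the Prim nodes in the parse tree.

4

[Expr [Expr [Term [Factor [Prim b]]]] + [Term [Factor [Factor [Factor [Prim b]] * [Prim b]] * [Prim b]]]]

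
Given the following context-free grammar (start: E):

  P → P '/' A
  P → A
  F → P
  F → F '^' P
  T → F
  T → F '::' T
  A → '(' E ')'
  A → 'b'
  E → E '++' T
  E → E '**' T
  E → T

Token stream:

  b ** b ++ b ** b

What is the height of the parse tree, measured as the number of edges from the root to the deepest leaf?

[E [E [E [E [T [F [P [A b]]]]] ** [T [F [P [A b]]]]] ++ [T [F [P [A b]]]]] ** [T [F [P [A b]]]]]

8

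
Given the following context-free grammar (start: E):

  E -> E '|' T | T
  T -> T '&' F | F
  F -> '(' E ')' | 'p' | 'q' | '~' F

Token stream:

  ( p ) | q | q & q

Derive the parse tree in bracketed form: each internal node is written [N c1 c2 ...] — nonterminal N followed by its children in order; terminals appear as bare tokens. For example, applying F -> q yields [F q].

[E [E [E [T [F ( [E [T [F p]]] )]]] | [T [F q]]] | [T [T [F q]] & [F q]]]

E
E | T
E | T | T
T | T | T
F | T | T
( E ) | T | T
( T ) | T | T
( F ) | T | T
( p ) | T | T
( p ) | F | T
( p ) | q | T
( p ) | q | T & F
( p ) | q | F & F
( p ) | q | q & F
( p ) | q | q & q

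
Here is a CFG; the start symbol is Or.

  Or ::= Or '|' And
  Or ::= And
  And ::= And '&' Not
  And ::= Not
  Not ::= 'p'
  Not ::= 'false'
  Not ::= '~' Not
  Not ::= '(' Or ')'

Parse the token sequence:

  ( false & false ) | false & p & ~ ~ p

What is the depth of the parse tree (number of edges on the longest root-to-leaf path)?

8

[Or [Or [And [Not ( [Or [And [And [Not false]] & [Not false]]] )]]] | [And [And [And [Not false]] & [Not p]] & [Not ~ [Not ~ [Not p]]]]]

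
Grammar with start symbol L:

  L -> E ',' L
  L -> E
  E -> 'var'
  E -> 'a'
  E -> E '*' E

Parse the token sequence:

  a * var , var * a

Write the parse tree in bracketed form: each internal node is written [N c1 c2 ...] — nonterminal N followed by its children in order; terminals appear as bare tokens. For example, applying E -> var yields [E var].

L
E , L
E * E , L
a * E , L
a * var , L
a * var , E
a * var , E * E
a * var , var * E
a * var , var * a

[L [E [E a] * [E var]] , [L [E [E var] * [E a]]]]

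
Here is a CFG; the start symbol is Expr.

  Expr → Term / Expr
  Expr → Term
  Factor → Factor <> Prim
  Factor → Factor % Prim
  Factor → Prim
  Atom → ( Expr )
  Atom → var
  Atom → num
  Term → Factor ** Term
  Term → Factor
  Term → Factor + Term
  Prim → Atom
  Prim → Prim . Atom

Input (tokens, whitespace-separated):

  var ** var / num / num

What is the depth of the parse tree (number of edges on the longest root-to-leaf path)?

[Expr [Term [Factor [Prim [Atom var]]] ** [Term [Factor [Prim [Atom var]]]]] / [Expr [Term [Factor [Prim [Atom num]]]] / [Expr [Term [Factor [Prim [Atom num]]]]]]]

7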